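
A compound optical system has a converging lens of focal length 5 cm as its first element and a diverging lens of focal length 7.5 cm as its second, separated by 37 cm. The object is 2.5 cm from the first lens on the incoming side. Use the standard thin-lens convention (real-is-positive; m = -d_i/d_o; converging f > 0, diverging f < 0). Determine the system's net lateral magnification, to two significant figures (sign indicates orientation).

First lens: d_i1 = 1/(1/5 - 1/2.5) = -5.000 cm.
m_1 = -(-5.000)/2.5 = 2.0000.
The intermediate image is virtual, 5.000 cm to the left of lens 1, so d_o2 = L - d_i1 = 37 - (-5.000) = 42.000 cm.
Second lens: d_i2 = 1/(1/(-7.5) - 1/(42.000)) = -6.364 cm.
m_2 = -(-6.364)/(42.000) = 0.1515.
Overall magnification: m = m_1 m_2 = 0.3030.

0.30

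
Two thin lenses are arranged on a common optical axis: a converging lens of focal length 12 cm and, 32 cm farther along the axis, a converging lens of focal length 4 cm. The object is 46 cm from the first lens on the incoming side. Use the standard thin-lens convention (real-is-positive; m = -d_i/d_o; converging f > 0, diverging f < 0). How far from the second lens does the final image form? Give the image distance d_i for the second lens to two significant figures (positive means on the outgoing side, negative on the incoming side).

5.4 cm

First lens: d_i1 = 1/(1/12 - 1/46) = 16.235 cm.
That image sits 15.765 cm in front of the second lens, so d_o2 = 15.765 cm.
Second lens: d_i2 = 1/(1/4 - 1/(15.765)) = 5.360 cm.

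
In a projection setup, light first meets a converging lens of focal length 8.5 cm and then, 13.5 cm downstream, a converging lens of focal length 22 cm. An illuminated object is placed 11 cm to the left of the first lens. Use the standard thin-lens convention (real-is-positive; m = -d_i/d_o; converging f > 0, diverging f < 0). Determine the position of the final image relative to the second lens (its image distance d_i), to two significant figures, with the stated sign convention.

11 cm

First lens: d_i1 = 1/(1/8.5 - 1/11) = 37.400 cm.
Since 37.400 cm > 13.5 cm, the first image lies past the second lens and serves as a virtual object: d_o2 = L - d_i1 = -23.900 cm.
Second lens: d_i2 = 1/(1/22 - 1/(-23.900)) = 11.455 cm.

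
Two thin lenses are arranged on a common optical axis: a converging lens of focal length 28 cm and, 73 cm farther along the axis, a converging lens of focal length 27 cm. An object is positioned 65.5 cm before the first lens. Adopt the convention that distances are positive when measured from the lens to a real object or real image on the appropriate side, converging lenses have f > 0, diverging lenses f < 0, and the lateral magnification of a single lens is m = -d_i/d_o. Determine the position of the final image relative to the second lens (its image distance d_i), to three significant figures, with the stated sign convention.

-224 cm

Applying the thin-lens equation to the first lens, 1/28 = 1/65.5 + 1/d_i1, which gives d_i1 = 48.907 cm.
The intermediate image is 48.907 cm to the right of lens 1, so d_o2 = L - d_i1 = 73 - 48.907 = 24.093 cm.
Applying the thin-lens equation again with f_2 = 27 cm and d_o2 = 24.093 cm gives d_i2 = -223.803 cm.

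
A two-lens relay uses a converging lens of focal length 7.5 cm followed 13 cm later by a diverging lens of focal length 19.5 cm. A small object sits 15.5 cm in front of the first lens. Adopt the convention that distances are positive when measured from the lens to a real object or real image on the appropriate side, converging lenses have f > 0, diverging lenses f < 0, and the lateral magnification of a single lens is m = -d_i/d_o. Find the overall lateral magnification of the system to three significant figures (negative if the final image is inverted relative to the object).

Applying the thin-lens equation to the first lens, 1/7.5 = 1/15.5 + 1/d_i1, which gives d_i1 = 14.531 cm.
Its lateral magnification is m_1 = -d_i1/d_o1 = -(14.531)/15.5 = -0.9375.
This image would form 14.531 cm past lens 1, i.e. 1.531 cm beyond lens 2, so it is a virtual object for lens 2: d_o2 = 13 - 14.531 = -1.531 cm.
Applying the thin-lens equation again with f_2 = -19.5 cm and d_o2 = -1.531 cm gives d_i2 = 1.662 cm.
m_2 = -(1.662)/(-1.531) = 1.0852.
Total m = m_1 x m_2 = (-0.9375)(1.0852) = -1.0174.

-1.02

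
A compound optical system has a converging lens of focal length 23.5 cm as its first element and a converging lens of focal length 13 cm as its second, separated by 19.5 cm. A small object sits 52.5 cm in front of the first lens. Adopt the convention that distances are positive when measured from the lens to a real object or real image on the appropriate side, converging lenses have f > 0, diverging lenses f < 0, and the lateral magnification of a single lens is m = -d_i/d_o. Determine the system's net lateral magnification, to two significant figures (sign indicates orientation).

-0.29

Lens 1: 1/d_i1 = 1/f_1 - 1/d_o1 = 1/23.5 - 1/52.5 = 0.02351 cm^-1, so d_i1 = 42.543 cm.
m_1 = -(42.543)/52.5 = -0.8103.
This image would form 42.543 cm past lens 1, i.e. 23.043 cm beyond lens 2, so it is a virtual object for lens 2: d_o2 = 19.5 - 42.543 = -23.043 cm.
Lens 2: 1/d_i2 = 1/f_2 - 1/d_o2 = 1/13 - 1/(-23.043) = 0.12032 cm^-1, so d_i2 = 8.311 cm.
m_2 = -(8.311)/(-23.043) = 0.3607.
Total m = m_1 x m_2 = (-0.8103)(0.3607) = -0.2923.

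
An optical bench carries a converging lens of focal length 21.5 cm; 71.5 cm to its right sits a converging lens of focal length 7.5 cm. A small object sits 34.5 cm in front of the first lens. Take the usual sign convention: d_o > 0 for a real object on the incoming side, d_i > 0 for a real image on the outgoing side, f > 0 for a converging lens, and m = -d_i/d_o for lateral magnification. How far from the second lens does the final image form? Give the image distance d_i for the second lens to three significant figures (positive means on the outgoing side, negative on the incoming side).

Lens 1: 1/d_i1 = 1/f_1 - 1/d_o1 = 1/21.5 - 1/34.5 = 0.01753 cm^-1, so d_i1 = 57.058 cm.
The intermediate image is 57.058 cm to the right of lens 1, so d_o2 = L - d_i1 = 71.5 - 57.058 = 14.442 cm.
Lens 2: 1/d_i2 = 1/f_2 - 1/d_o2 = 1/7.5 - 1/(14.442) = 0.06409 cm^-1, so d_i2 = 15.602 cm.

15.6 cm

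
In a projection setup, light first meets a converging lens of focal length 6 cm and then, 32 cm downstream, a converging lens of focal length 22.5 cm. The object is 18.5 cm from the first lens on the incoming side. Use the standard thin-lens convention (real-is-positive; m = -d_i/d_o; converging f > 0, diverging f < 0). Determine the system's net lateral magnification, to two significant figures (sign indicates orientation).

17

Lens 1: 1/d_i1 = 1/f_1 - 1/d_o1 = 1/6 - 1/18.5 = 0.11261 cm^-1, so d_i1 = 8.880 cm.
m_1 = -(8.880)/18.5 = -0.4800.
Object distance for lens 2: d_o2 = 32 - 8.880 = 23.120 cm.
Lens 2: 1/d_i2 = 1/f_2 - 1/d_o2 = 1/22.5 - 1/(23.120) = 0.00119 cm^-1, so d_i2 = 839.032 cm.
m_2 = -(839.032)/(23.120) = -36.2903.
The system's lateral magnification is m_1 m_2 = (-0.4800)(-36.2903) = 17.4194.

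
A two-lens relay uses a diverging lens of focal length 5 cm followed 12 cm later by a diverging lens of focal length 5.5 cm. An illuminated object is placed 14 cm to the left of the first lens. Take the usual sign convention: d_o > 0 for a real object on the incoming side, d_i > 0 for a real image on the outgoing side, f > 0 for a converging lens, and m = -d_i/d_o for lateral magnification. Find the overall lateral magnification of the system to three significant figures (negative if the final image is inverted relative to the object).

0.0683

Applying the thin-lens equation to the first lens, 1/(-5) = 1/14 + 1/d_i1, which gives d_i1 = -3.684 cm.
Its lateral magnification is m_1 = -d_i1/d_o1 = -(-3.684)/14 = 0.2632.
The intermediate image is virtual, 3.684 cm to the left of lens 1, so d_o2 = L - d_i1 = 12 - (-3.684) = 15.684 cm.
Applying the thin-lens equation again with f_2 = -5.5 cm and d_o2 = 15.684 cm gives d_i2 = -4.072 cm.
m_2 = -(-4.072)/(15.684) = 0.2596.
Total m = m_1 x m_2 = (0.2632)(0.2596) = 0.0683.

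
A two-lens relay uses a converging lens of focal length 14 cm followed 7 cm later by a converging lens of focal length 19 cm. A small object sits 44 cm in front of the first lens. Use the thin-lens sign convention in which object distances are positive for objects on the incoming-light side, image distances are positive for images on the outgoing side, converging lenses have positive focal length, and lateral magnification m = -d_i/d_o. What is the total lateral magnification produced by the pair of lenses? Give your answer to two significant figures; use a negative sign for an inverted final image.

First lens: d_i1 = 1/(1/14 - 1/44) = 20.533 cm.
m_1 = -(20.533)/44 = -0.4667.
Since 20.533 cm > 7 cm, the first image lies past the second lens and serves as a virtual object: d_o2 = L - d_i1 = -13.533 cm.
Second lens: d_i2 = 1/(1/19 - 1/(-13.533)) = 7.904 cm.
m_2 = -(7.904)/(-13.533) = 0.5840.
Total m = m_1 x m_2 = (-0.4667)(0.5840) = -0.2725.

-0.27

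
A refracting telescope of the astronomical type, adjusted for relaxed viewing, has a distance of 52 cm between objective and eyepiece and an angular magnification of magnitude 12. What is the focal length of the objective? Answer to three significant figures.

In normal adjustment the tube length equals f_obj + f_eye and |M| = f_obj/f_eye.
So f_obj = 12 f_eye and 12 f_eye + f_eye = 52 cm, giving f_eye = 52/13 = 4.000 cm and f_obj = 48.000 cm.

48.0 cm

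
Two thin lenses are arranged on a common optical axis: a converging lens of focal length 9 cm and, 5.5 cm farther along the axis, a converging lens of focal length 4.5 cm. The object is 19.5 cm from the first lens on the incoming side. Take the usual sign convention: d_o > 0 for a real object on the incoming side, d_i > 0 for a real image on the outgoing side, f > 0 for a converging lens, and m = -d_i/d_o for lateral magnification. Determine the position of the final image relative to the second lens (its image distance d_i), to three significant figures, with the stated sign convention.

3.21 cm

Lens 1: 1/d_i1 = 1/f_1 - 1/d_o1 = 1/9 - 1/19.5 = 0.05983 cm^-1, so d_i1 = 16.714 cm.
Since 16.714 cm > 5.5 cm, the first image lies past the second lens and serves as a virtual object: d_o2 = L - d_i1 = -11.214 cm.
Lens 2: 1/d_i2 = 1/f_2 - 1/d_o2 = 1/4.5 - 1/(-11.214) = 0.31139 cm^-1, so d_i2 = 3.211 cm.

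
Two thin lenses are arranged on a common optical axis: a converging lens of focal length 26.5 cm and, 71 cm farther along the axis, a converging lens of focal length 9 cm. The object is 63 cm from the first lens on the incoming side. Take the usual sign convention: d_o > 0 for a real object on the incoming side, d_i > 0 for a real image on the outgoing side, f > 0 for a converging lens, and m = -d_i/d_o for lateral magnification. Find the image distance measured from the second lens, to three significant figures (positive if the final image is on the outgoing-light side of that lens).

14.0 cm

First lens: d_i1 = 1/(1/26.5 - 1/63) = 45.740 cm.
The intermediate image is 45.740 cm to the right of lens 1, so d_o2 = L - d_i1 = 71 - 45.740 = 25.260 cm.
Second lens: d_i2 = 1/(1/9 - 1/(25.260)) = 13.981 cm.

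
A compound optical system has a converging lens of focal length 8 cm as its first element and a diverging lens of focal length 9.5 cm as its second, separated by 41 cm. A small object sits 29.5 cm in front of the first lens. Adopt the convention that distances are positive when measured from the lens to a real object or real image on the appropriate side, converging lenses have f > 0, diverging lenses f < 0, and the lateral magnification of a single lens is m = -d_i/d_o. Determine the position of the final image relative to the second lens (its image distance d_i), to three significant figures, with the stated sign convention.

-7.22 cm

Applying the thin-lens equation to the first lens, 1/8 = 1/29.5 + 1/d_i1, which gives d_i1 = 10.977 cm.
The intermediate image is 10.977 cm to the right of lens 1, so d_o2 = L - d_i1 = 41 - 10.977 = 30.023 cm.
Applying the thin-lens equation again with f_2 = -9.5 cm and d_o2 = 30.023 cm gives d_i2 = -7.217 cm.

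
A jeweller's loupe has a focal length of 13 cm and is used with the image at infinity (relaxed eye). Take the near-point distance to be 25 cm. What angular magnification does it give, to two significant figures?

1.9

M = D/f = 25/13 = 1.923.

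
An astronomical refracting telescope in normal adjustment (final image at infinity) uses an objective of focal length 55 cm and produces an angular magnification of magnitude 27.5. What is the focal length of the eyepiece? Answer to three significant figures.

2.00 cm

|M| = f_obj/f_eye, so f_eye = f_obj/|M| = 55/27.5 = 2.000 cm.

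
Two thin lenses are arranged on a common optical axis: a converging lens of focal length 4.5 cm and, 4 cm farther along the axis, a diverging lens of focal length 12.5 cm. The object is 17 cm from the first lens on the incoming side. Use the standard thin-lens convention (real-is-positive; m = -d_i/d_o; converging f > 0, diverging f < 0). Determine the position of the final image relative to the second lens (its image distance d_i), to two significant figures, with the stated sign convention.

Lens 1: 1/d_i1 = 1/f_1 - 1/d_o1 = 1/4.5 - 1/17 = 0.16340 cm^-1, so d_i1 = 6.120 cm.
This image would form 6.120 cm past lens 1, i.e. 2.120 cm beyond lens 2, so it is a virtual object for lens 2: d_o2 = 4 - 6.120 = -2.120 cm.
Lens 2: 1/d_i2 = 1/f_2 - 1/d_o2 = 1/(-12.5) - 1/(-2.120) = 0.39170 cm^-1, so d_i2 = 2.553 cm.

2.6 cm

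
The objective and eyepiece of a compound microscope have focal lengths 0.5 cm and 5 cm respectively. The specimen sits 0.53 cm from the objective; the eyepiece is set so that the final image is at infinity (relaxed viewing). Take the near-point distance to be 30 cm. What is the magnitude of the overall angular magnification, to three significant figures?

100

Objective: 1/d_i = 1/f_obj - 1/d_o = 1/0.5 - 1/0.53 = 0.11321 cm^-1, so d_i = 8.833 cm.
m_obj = -d_i/d_o = -8.833/0.53 = -16.667.
Eyepiece angular magnification (image at infinity): M_eye = D/f_e = 30/5 = 6.000.
Overall M = m_obj x M_eye = (-16.667)(6.000) = -100.00.
|M| = 100.00.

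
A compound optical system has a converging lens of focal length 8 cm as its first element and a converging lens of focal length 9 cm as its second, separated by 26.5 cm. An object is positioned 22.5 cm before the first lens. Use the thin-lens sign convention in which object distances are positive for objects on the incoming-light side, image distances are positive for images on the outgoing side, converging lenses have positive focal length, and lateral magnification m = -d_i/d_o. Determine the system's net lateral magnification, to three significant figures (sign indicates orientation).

Lens 1: 1/d_i1 = 1/f_1 - 1/d_o1 = 1/8 - 1/22.5 = 0.08056 cm^-1, so d_i1 = 12.414 cm.
m_1 = -(12.414)/22.5 = -0.5517.
The intermediate image is 12.414 cm to the right of lens 1, so d_o2 = L - d_i1 = 26.5 - 12.414 = 14.086 cm.
Lens 2: 1/d_i2 = 1/f_2 - 1/d_o2 = 1/9 - 1/(14.086) = 0.04012 cm^-1, so d_i2 = 24.925 cm.
m_2 = -(24.925)/(14.086) = -1.7695.
Total m = m_1 x m_2 = (-0.5517)(-1.7695) = 0.9763.

0.976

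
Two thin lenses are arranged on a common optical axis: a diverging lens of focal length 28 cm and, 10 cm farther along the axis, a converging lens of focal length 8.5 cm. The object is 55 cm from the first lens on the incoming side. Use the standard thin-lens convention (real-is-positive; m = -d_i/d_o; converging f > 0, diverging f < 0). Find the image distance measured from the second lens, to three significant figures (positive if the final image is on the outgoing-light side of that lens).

12.1 cm

First lens: d_i1 = 1/(1/(-28) - 1/55) = -18.554 cm.
With d_i1 < 0 the first image is virtual and lies on the object side; the object distance for lens 2 is d_o2 = 10 - (-18.554) = 28.554 cm.
Second lens: d_i2 = 1/(1/8.5 - 1/(28.554)) = 12.103 cm.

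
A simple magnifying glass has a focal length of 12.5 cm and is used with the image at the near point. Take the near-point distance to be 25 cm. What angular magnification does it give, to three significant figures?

3.00

M = 1 + D/f = 1 + 25/12.5 = 3.000.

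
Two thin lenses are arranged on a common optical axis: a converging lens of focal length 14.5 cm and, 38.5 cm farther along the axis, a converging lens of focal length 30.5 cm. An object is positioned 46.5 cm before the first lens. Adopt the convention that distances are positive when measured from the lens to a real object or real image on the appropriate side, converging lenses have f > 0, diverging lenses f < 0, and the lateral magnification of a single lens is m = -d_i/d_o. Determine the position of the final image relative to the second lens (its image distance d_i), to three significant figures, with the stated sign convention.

First lens: d_i1 = 1/(1/14.5 - 1/46.5) = 21.070 cm.
The intermediate image is 21.070 cm to the right of lens 1, so d_o2 = L - d_i1 = 38.5 - 21.070 = 17.430 cm.
Second lens: d_i2 = 1/(1/30.5 - 1/(17.430)) = -40.673 cm.

-40.7 cm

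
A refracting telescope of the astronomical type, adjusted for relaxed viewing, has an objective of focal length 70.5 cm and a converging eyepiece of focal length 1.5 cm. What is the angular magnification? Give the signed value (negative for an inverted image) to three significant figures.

M = -f_obj/f_eye = -70.5/(1.5) = -47.000.

-47.0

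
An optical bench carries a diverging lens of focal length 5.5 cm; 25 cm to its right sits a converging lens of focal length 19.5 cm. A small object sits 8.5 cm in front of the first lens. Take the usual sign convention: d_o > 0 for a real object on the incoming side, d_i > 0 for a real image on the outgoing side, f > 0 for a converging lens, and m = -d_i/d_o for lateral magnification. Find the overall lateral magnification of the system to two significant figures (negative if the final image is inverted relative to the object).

Lens 1: 1/d_i1 = 1/f_1 - 1/d_o1 = 1/(-5.5) - 1/8.5 = -0.29947 cm^-1, so d_i1 = -3.339 cm.
m_1 = -(-3.339)/8.5 = 0.3929.
With d_i1 < 0 the first image is virtual and lies on the object side; the object distance for lens 2 is d_o2 = 25 - (-3.339) = 28.339 cm.
Lens 2: 1/d_i2 = 1/f_2 - 1/d_o2 = 1/19.5 - 1/(28.339) = 0.01600 cm^-1, so d_i2 = 62.518 cm.
m_2 = -(62.518)/(28.339) = -2.2061.
Total m = m_1 x m_2 = (0.3929)(-2.2061) = -0.8667.

-0.87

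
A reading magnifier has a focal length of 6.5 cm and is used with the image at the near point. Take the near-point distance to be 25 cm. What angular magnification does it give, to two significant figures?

4.8

M = 1 + D/f = 1 + 25/6.5 = 4.846.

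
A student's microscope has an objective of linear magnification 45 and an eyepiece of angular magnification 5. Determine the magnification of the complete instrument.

The overall magnification of a compound microscope is the product of the objective and eyepiece magnifications:
M = M_obj x M_eye = 45 x 5 = 225.

225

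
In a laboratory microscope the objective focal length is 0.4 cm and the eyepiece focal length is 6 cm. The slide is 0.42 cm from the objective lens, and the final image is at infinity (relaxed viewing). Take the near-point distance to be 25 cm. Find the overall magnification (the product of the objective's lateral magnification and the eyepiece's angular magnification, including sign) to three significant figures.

Objective: 1/d_i = 1/f_obj - 1/d_o = 1/0.4 - 1/0.42 = 0.11905 cm^-1, so d_i = 8.400 cm.
m_obj = -d_i/d_o = -8.400/0.42 = -20.000.
Eyepiece angular magnification (image at infinity): M_eye = D/f_e = 25/6 = 4.167.
Overall M = m_obj x M_eye = (-20.000)(4.167) = -83.33.

-83.3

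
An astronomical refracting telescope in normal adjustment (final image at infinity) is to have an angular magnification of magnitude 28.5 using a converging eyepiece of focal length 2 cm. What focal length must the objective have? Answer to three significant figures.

|M| = f_obj/|f_eye|, so f_obj = |M| x |f_eye| = 28.5 x 2 = 57.000 cm.

57.0 cm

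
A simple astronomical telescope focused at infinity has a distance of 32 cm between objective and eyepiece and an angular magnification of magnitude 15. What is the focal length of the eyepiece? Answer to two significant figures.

2.0 cm

In normal adjustment the tube length equals f_obj + f_eye and |M| = f_obj/f_eye.
So f_obj = 15 f_eye and 15 f_eye + f_eye = 32 cm, giving f_eye = 32/16 = 2.000 cm and f_obj = 30.000 cm.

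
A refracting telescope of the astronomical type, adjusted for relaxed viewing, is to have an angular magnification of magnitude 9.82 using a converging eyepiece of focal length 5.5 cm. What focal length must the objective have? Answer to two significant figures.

|M| = f_obj/|f_eye|, so f_obj = |M| x |f_eye| = 9.82 x 5.5 = 54.010 cm.

54 cm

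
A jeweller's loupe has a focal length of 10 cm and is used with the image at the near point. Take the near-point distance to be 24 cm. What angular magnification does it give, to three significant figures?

M = 1 + D/f = 1 + 24/10 = 3.400.

3.40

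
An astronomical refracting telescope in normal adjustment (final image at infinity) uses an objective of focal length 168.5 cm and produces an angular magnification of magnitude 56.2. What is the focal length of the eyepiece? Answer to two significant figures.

|M| = f_obj/f_eye, so f_eye = f_obj/|M| = 168.5/56.2 = 2.998 cm.

3.0 cm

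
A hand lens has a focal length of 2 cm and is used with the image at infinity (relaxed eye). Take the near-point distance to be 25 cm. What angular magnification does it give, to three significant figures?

M = D/f = 25/2 = 12.500.

12.5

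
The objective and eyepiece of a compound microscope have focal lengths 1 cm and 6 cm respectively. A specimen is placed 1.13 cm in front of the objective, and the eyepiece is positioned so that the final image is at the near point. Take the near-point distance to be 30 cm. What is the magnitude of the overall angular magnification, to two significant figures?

Objective: 1/d_i = 1/f_obj - 1/d_o = 1/1 - 1/1.13 = 0.11504 cm^-1, so d_i = 8.692 cm.
m_obj = -d_i/d_o = -8.692/1.13 = -7.692.
Eyepiece angular magnification (image at near point): M_eye = 1 + D/f_e = 1 + 30/6 = 6.000.
Overall M = m_obj x M_eye = (-7.692)(6.000) = -46.15.
|M| = 46.15.

46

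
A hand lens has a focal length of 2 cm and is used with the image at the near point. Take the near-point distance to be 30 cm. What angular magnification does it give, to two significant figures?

M = 1 + D/f = 1 + 30/2 = 16.000.

16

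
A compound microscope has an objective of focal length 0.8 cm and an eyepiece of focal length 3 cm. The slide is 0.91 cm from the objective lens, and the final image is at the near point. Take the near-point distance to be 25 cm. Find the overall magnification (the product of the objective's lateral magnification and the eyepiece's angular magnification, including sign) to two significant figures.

-68

Objective: 1/d_i = 1/f_obj - 1/d_o = 1/0.8 - 1/0.91 = 0.15110 cm^-1, so d_i = 6.618 cm.
m_obj = -d_i/d_o = -6.618/0.91 = -7.273.
Eyepiece angular magnification (image at near point): M_eye = 1 + D/f_e = 1 + 25/3 = 9.333.
Overall M = m_obj x M_eye = (-7.273)(9.333) = -67.88.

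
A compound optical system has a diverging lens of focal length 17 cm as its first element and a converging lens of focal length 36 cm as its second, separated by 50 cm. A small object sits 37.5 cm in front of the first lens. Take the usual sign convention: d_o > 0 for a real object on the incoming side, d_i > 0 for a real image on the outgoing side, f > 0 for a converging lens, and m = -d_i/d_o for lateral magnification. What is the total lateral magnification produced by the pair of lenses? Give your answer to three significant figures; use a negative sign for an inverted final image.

Lens 1: 1/d_i1 = 1/f_1 - 1/d_o1 = 1/(-17) - 1/37.5 = -0.08549 cm^-1, so d_i1 = -11.697 cm.
m_1 = -(-11.697)/37.5 = 0.3119.
The intermediate image is virtual, 11.697 cm to the left of lens 1, so d_o2 = L - d_i1 = 50 - (-11.697) = 61.697 cm.
Lens 2: 1/d_i2 = 1/f_2 - 1/d_o2 = 1/36 - 1/(61.697) = 0.01157 cm^-1, so d_i2 = 86.433 cm.
m_2 = -(86.433)/(61.697) = -1.4009.
The system's lateral magnification is m_1 m_2 = (0.3119)(-1.4009) = -0.4370.

-0.437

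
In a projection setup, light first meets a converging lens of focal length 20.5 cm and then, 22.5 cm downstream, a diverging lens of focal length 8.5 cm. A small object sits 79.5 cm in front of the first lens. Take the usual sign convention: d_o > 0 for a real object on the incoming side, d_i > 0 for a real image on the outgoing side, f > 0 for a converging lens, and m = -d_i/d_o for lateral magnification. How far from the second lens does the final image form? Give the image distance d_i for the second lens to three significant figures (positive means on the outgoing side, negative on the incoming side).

12.9 cm

First lens: d_i1 = 1/(1/20.5 - 1/79.5) = 27.623 cm.
This image would form 27.623 cm past lens 1, i.e. 5.123 cm beyond lens 2, so it is a virtual object for lens 2: d_o2 = 22.5 - 27.623 = -5.123 cm.
Second lens: d_i2 = 1/(1/(-8.5) - 1/(-5.123)) = 12.894 cm.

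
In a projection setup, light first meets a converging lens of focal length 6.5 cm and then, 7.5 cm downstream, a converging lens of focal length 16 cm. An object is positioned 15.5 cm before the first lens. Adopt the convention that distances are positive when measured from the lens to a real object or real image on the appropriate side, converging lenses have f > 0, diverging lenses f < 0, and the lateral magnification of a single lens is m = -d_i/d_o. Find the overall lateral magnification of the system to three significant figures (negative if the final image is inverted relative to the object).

-0.587

Lens 1: 1/d_i1 = 1/f_1 - 1/d_o1 = 1/6.5 - 1/15.5 = 0.08933 cm^-1, so d_i1 = 11.194 cm.
m_1 = -(11.194)/15.5 = -0.7222.
This image would form 11.194 cm past lens 1, i.e. 3.694 cm beyond lens 2, so it is a virtual object for lens 2: d_o2 = 7.5 - 11.194 = -3.694 cm.
Lens 2: 1/d_i2 = 1/f_2 - 1/d_o2 = 1/16 - 1/(-3.694) = 0.33318 cm^-1, so d_i2 = 3.001 cm.
m_2 = -(3.001)/(-3.694) = 0.8124.
Overall magnification: m = m_1 m_2 = -0.5867.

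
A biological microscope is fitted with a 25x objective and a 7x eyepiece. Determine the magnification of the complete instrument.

The overall magnification of a compound microscope is the product of the objective and eyepiece magnifications:
M = M_obj x M_eye = 25 x 7 = 175.

175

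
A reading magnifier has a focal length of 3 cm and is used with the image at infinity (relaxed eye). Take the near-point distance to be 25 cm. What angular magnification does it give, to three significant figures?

M = D/f = 25/3 = 8.333.

8.33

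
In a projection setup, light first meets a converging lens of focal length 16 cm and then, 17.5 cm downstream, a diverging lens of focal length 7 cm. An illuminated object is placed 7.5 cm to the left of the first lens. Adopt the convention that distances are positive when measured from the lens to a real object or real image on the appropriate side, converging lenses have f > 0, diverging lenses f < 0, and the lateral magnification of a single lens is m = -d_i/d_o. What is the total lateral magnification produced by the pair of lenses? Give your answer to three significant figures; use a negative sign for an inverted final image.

Applying the thin-lens equation to the first lens, 1/16 = 1/7.5 + 1/d_i1, which gives d_i1 = -14.118 cm.
Its lateral magnification is m_1 = -d_i1/d_o1 = -(-14.118)/7.5 = 1.8824.
The intermediate image is virtual, 14.118 cm to the left of lens 1, so d_o2 = L - d_i1 = 17.5 - (-14.118) = 31.618 cm.
Applying the thin-lens equation again with f_2 = -7 cm and d_o2 = 31.618 cm gives d_i2 = -5.731 cm.
m_2 = -(-5.731)/(31.618) = 0.1813.
The system's lateral magnification is m_1 m_2 = (1.8824)(0.1813) = 0.3412.

0.341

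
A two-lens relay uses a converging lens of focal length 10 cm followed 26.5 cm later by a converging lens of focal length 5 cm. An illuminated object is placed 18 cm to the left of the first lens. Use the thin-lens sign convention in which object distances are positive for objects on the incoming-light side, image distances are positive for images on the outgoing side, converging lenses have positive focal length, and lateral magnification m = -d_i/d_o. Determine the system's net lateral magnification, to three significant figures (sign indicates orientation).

Applying the thin-lens equation to the first lens, 1/10 = 1/18 + 1/d_i1, which gives d_i1 = 22.500 cm.
Its lateral magnification is m_1 = -d_i1/d_o1 = -(22.500)/18 = -1.2500.
The intermediate image is 22.500 cm to the right of lens 1, so d_o2 = L - d_i1 = 26.5 - 22.500 = 4.000 cm.
Applying the thin-lens equation again with f_2 = 5 cm and d_o2 = 4.000 cm gives d_i2 = -20.000 cm.
m_2 = -(-20.000)/(4.000) = 5.0000.
Overall magnification: m = m_1 m_2 = -6.2500.

-6.25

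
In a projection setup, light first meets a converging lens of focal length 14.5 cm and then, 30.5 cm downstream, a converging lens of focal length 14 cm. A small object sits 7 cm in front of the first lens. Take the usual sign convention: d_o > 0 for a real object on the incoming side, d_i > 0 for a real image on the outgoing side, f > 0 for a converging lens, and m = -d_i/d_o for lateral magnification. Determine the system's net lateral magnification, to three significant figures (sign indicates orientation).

-0.901

Lens 1: 1/d_i1 = 1/f_1 - 1/d_o1 = 1/14.5 - 1/7 = -0.07389 cm^-1, so d_i1 = -13.533 cm.
m_1 = -(-13.533)/7 = 1.9333.
With d_i1 < 0 the first image is virtual and lies on the object side; the object distance for lens 2 is d_o2 = 30.5 - (-13.533) = 44.033 cm.
Lens 2: 1/d_i2 = 1/f_2 - 1/d_o2 = 1/14 - 1/(44.033) = 0.04872 cm^-1, so d_i2 = 20.526 cm.
m_2 = -(20.526)/(44.033) = -0.4661.
Overall magnification: m = m_1 m_2 = -0.9012.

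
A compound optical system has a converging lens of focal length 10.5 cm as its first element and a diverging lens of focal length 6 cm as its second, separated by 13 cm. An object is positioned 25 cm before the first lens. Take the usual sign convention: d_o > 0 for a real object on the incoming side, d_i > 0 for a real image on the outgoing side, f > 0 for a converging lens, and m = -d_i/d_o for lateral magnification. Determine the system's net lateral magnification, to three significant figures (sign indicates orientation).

Lens 1: 1/d_i1 = 1/f_1 - 1/d_o1 = 1/10.5 - 1/25 = 0.05524 cm^-1, so d_i1 = 18.103 cm.
m_1 = -(18.103)/25 = -0.7241.
Since 18.103 cm > 13 cm, the first image lies past the second lens and serves as a virtual object: d_o2 = L - d_i1 = -5.103 cm.
Lens 2: 1/d_i2 = 1/f_2 - 1/d_o2 = 1/(-6) - 1/(-5.103) = 0.02928 cm^-1, so d_i2 = 34.154 cm.
m_2 = -(34.154)/(-5.103) = 6.6923.
The system's lateral magnification is m_1 m_2 = (-0.7241)(6.6923) = -4.8462.

-4.85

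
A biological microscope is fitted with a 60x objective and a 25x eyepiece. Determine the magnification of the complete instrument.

1500

The overall magnification of a compound microscope is the product of the objective and eyepiece magnifications:
M = M_obj x M_eye = 60 x 25 = 1500.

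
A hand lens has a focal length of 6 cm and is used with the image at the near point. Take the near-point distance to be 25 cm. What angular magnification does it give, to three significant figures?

5.17

M = 1 + D/f = 1 + 25/6 = 5.167.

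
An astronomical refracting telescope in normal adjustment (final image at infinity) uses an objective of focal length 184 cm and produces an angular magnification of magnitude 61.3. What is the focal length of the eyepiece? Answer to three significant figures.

3.00 cm

|M| = f_obj/f_eye, so f_eye = f_obj/|M| = 184/61.3 = 3.002 cm.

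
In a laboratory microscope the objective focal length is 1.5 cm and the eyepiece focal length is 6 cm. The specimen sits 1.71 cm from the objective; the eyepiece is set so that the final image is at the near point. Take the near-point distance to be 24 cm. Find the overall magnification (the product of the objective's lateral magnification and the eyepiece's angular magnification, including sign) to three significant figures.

-35.7

Objective: 1/d_i = 1/f_obj - 1/d_o = 1/1.5 - 1/1.71 = 0.08187 cm^-1, so d_i = 12.214 cm.
m_obj = -d_i/d_o = -12.214/1.71 = -7.143.
Eyepiece angular magnification (image at near point): M_eye = 1 + D/f_e = 1 + 24/6 = 5.000.
Overall M = m_obj x M_eye = (-7.143)(5.000) = -35.71.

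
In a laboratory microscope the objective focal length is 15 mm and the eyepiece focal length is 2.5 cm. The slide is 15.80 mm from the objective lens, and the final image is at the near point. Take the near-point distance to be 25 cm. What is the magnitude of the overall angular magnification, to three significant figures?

206

Convert to cm: f_obj = 15 mm = 1.5 cm; d_o = 15.80 mm = 1.58 cm.
Objective: 1/d_i = 1/f_obj - 1/d_o = 1/1.5 - 1/1.58 = 0.03376 cm^-1, so d_i = 29.625 cm.
m_obj = -d_i/d_o = -29.625/1.58 = -18.750.
Eyepiece angular magnification (image at near point): M_eye = 1 + D/f_e = 1 + 25/2.5 = 11.000.
Overall M = m_obj x M_eye = (-18.750)(11.000) = -206.25.
|M| = 206.25.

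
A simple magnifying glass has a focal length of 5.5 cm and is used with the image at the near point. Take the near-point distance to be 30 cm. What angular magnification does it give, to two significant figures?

M = 1 + D/f = 1 + 30/5.5 = 6.455.

6.5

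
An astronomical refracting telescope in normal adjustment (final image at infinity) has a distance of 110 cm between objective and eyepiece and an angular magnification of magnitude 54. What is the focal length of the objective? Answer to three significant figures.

108 cm

In normal adjustment the tube length equals f_obj + f_eye and |M| = f_obj/f_eye.
So f_obj = 54 f_eye and 54 f_eye + f_eye = 110 cm, giving f_eye = 110/55 = 2.000 cm and f_obj = 108.000 cm.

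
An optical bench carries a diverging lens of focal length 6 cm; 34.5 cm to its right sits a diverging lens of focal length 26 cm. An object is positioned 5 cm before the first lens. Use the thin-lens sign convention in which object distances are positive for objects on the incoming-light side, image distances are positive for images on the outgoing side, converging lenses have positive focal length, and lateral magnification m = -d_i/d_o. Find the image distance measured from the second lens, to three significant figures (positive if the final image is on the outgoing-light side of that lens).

Applying the thin-lens equation to the first lens, 1/(-6) = 1/5 + 1/d_i1, which gives d_i1 = -2.727 cm.
The intermediate image is virtual, 2.727 cm to the left of lens 1, so d_o2 = L - d_i1 = 34.5 - (-2.727) = 37.227 cm.
Applying the thin-lens equation again with f_2 = -26 cm and d_o2 = 37.227 cm gives d_i2 = -15.308 cm.

-15.3 cm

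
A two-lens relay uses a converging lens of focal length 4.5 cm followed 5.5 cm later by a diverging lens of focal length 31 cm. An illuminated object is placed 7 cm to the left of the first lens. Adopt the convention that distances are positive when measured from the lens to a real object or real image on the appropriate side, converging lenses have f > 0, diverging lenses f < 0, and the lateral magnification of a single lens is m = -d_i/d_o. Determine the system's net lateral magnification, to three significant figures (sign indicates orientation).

-2.33

Lens 1: 1/d_i1 = 1/f_1 - 1/d_o1 = 1/4.5 - 1/7 = 0.07937 cm^-1, so d_i1 = 12.600 cm.
m_1 = -(12.600)/7 = -1.8000.
Since 12.600 cm > 5.5 cm, the first image lies past the second lens and serves as a virtual object: d_o2 = L - d_i1 = -7.100 cm.
Lens 2: 1/d_i2 = 1/f_2 - 1/d_o2 = 1/(-31) - 1/(-7.100) = 0.10859 cm^-1, so d_i2 = 9.209 cm.
m_2 = -(9.209)/(-7.100) = 1.2971.
Overall magnification: m = m_1 m_2 = -2.3347.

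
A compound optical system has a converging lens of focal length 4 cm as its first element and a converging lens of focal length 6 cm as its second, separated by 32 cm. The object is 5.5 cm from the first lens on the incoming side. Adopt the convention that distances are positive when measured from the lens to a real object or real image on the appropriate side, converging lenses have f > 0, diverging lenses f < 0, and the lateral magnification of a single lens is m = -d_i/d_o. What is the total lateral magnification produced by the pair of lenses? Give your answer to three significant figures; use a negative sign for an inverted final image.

1.41

Applying the thin-lens equation to the first lens, 1/4 = 1/5.5 + 1/d_i1, which gives d_i1 = 14.667 cm.
Its lateral magnification is m_1 = -d_i1/d_o1 = -(14.667)/5.5 = -2.6667.
Object distance for lens 2: d_o2 = 32 - 14.667 = 17.333 cm.
Applying the thin-lens equation again with f_2 = 6 cm and d_o2 = 17.333 cm gives d_i2 = 9.176 cm.
m_2 = -(9.176)/(17.333) = -0.5294.
Total m = m_1 x m_2 = (-2.6667)(-0.5294) = 1.4118.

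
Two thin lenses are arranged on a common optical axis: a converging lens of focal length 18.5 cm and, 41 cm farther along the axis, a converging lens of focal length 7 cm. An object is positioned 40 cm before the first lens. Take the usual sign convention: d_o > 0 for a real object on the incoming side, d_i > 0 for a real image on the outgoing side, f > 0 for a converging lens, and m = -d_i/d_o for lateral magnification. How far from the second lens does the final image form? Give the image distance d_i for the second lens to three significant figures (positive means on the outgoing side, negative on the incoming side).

-110 cm

Applying the thin-lens equation to the first lens, 1/18.5 = 1/40 + 1/d_i1, which gives d_i1 = 34.419 cm.
That image sits 6.581 cm in front of the second lens, so d_o2 = 6.581 cm.
Applying the thin-lens equation again with f_2 = 7 cm and d_o2 = 6.581 cm gives d_i2 = -110.056 cm.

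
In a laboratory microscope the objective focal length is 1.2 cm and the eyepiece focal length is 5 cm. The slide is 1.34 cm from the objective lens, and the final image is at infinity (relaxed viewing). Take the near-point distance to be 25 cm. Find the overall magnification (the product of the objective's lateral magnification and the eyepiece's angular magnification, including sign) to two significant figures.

Objective: 1/d_i = 1/f_obj - 1/d_o = 1/1.2 - 1/1.34 = 0.08706 cm^-1, so d_i = 11.486 cm.
m_obj = -d_i/d_o = -11.486/1.34 = -8.571.
Eyepiece angular magnification (image at infinity): M_eye = D/f_e = 25/5 = 5.000.
Overall M = m_obj x M_eye = (-8.571)(5.000) = -42.86.

-43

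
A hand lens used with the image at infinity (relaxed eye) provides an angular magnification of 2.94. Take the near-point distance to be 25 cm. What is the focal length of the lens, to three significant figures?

For the image at infinity, M = D/f.
f = D/M = 25/2.94 = 8.503 cm.

8.50 cm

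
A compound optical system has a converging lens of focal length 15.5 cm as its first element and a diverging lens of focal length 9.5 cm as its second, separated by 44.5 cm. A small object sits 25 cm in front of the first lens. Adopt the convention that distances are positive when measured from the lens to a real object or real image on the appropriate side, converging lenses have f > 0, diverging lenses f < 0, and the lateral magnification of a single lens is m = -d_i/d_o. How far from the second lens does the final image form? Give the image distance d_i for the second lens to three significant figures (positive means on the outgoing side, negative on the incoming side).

-2.67 cm

Lens 1: 1/d_i1 = 1/f_1 - 1/d_o1 = 1/15.5 - 1/25 = 0.02452 cm^-1, so d_i1 = 40.789 cm.
That image sits 3.711 cm in front of the second lens, so d_o2 = 3.711 cm.
Lens 2: 1/d_i2 = 1/f_2 - 1/d_o2 = 1/(-9.5) - 1/(3.711) = -0.37477 cm^-1, so d_i2 = -2.668 cm.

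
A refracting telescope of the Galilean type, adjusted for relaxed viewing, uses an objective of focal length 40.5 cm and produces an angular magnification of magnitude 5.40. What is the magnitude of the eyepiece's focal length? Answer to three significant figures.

|M| = f_obj/|f_eye|, so |f_eye| = f_obj/|M| = 40.5/5.4 = 7.500 cm.
(The eyepiece is diverging, so its signed focal length is -7.500 cm.)

7.50 cm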